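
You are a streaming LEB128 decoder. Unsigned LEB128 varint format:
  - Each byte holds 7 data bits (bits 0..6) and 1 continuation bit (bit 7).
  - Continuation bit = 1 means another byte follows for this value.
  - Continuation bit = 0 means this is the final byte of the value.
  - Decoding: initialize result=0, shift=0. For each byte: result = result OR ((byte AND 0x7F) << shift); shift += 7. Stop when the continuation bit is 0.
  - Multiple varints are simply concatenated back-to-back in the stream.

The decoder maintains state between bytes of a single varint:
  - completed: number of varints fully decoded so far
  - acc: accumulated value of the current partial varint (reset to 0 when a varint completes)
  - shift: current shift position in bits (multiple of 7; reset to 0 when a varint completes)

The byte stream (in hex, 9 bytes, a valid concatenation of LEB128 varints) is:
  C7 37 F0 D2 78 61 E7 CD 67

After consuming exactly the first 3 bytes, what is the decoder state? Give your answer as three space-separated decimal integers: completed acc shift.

byte[0]=0xC7 cont=1 payload=0x47: acc |= 71<<0 -> completed=0 acc=71 shift=7
byte[1]=0x37 cont=0 payload=0x37: varint #1 complete (value=7111); reset -> completed=1 acc=0 shift=0
byte[2]=0xF0 cont=1 payload=0x70: acc |= 112<<0 -> completed=1 acc=112 shift=7

Answer: 1 112 7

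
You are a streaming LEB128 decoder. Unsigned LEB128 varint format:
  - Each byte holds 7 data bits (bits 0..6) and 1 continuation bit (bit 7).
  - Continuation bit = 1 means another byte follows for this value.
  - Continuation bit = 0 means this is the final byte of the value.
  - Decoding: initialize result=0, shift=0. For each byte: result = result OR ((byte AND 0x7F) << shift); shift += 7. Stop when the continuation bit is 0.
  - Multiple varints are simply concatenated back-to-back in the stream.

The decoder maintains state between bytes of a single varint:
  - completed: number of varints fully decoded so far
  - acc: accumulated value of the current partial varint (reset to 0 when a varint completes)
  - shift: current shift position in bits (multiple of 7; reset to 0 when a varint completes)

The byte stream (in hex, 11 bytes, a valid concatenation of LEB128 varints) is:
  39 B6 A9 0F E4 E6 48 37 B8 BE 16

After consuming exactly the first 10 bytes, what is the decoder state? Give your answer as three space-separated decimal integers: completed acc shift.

byte[0]=0x39 cont=0 payload=0x39: varint #1 complete (value=57); reset -> completed=1 acc=0 shift=0
byte[1]=0xB6 cont=1 payload=0x36: acc |= 54<<0 -> completed=1 acc=54 shift=7
byte[2]=0xA9 cont=1 payload=0x29: acc |= 41<<7 -> completed=1 acc=5302 shift=14
byte[3]=0x0F cont=0 payload=0x0F: varint #2 complete (value=251062); reset -> completed=2 acc=0 shift=0
byte[4]=0xE4 cont=1 payload=0x64: acc |= 100<<0 -> completed=2 acc=100 shift=7
byte[5]=0xE6 cont=1 payload=0x66: acc |= 102<<7 -> completed=2 acc=13156 shift=14
byte[6]=0x48 cont=0 payload=0x48: varint #3 complete (value=1192804); reset -> completed=3 acc=0 shift=0
byte[7]=0x37 cont=0 payload=0x37: varint #4 complete (value=55); reset -> completed=4 acc=0 shift=0
byte[8]=0xB8 cont=1 payload=0x38: acc |= 56<<0 -> completed=4 acc=56 shift=7
byte[9]=0xBE cont=1 payload=0x3E: acc |= 62<<7 -> completed=4 acc=7992 shift=14

Answer: 4 7992 14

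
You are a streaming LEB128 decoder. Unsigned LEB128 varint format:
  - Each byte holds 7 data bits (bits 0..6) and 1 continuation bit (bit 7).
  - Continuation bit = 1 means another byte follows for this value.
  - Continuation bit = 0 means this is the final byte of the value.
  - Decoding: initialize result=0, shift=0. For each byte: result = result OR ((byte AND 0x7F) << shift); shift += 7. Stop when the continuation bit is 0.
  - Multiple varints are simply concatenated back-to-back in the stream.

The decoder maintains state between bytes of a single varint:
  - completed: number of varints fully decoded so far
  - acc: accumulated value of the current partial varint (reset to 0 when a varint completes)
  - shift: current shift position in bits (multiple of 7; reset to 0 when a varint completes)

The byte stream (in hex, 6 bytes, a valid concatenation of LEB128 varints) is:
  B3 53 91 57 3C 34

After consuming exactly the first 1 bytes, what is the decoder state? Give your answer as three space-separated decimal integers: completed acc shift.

Answer: 0 51 7

Derivation:
byte[0]=0xB3 cont=1 payload=0x33: acc |= 51<<0 -> completed=0 acc=51 shift=7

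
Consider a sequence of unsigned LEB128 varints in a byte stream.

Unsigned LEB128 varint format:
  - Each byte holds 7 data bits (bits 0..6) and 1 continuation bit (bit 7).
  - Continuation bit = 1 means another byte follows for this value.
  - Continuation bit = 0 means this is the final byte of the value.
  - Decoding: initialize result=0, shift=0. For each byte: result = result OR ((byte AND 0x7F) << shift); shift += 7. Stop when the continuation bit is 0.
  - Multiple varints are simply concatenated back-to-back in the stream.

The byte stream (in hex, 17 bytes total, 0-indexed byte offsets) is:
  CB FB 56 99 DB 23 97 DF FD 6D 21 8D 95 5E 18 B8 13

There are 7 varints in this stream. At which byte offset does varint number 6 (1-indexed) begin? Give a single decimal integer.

Answer: 14

Derivation:
  byte[0]=0xCB cont=1 payload=0x4B=75: acc |= 75<<0 -> acc=75 shift=7
  byte[1]=0xFB cont=1 payload=0x7B=123: acc |= 123<<7 -> acc=15819 shift=14
  byte[2]=0x56 cont=0 payload=0x56=86: acc |= 86<<14 -> acc=1424843 shift=21 [end]
Varint 1: bytes[0:3] = CB FB 56 -> value 1424843 (3 byte(s))
  byte[3]=0x99 cont=1 payload=0x19=25: acc |= 25<<0 -> acc=25 shift=7
  byte[4]=0xDB cont=1 payload=0x5B=91: acc |= 91<<7 -> acc=11673 shift=14
  byte[5]=0x23 cont=0 payload=0x23=35: acc |= 35<<14 -> acc=585113 shift=21 [end]
Varint 2: bytes[3:6] = 99 DB 23 -> value 585113 (3 byte(s))
  byte[6]=0x97 cont=1 payload=0x17=23: acc |= 23<<0 -> acc=23 shift=7
  byte[7]=0xDF cont=1 payload=0x5F=95: acc |= 95<<7 -> acc=12183 shift=14
  byte[8]=0xFD cont=1 payload=0x7D=125: acc |= 125<<14 -> acc=2060183 shift=21
  byte[9]=0x6D cont=0 payload=0x6D=109: acc |= 109<<21 -> acc=230649751 shift=28 [end]
Varint 3: bytes[6:10] = 97 DF FD 6D -> value 230649751 (4 byte(s))
  byte[10]=0x21 cont=0 payload=0x21=33: acc |= 33<<0 -> acc=33 shift=7 [end]
Varint 4: bytes[10:11] = 21 -> value 33 (1 byte(s))
  byte[11]=0x8D cont=1 payload=0x0D=13: acc |= 13<<0 -> acc=13 shift=7
  byte[12]=0x95 cont=1 payload=0x15=21: acc |= 21<<7 -> acc=2701 shift=14
  byte[13]=0x5E cont=0 payload=0x5E=94: acc |= 94<<14 -> acc=1542797 shift=21 [end]
Varint 5: bytes[11:14] = 8D 95 5E -> value 1542797 (3 byte(s))
  byte[14]=0x18 cont=0 payload=0x18=24: acc |= 24<<0 -> acc=24 shift=7 [end]
Varint 6: bytes[14:15] = 18 -> value 24 (1 byte(s))
  byte[15]=0xB8 cont=1 payload=0x38=56: acc |= 56<<0 -> acc=56 shift=7
  byte[16]=0x13 cont=0 payload=0x13=19: acc |= 19<<7 -> acc=2488 shift=14 [end]
Varint 7: bytes[15:17] = B8 13 -> value 2488 (2 byte(s))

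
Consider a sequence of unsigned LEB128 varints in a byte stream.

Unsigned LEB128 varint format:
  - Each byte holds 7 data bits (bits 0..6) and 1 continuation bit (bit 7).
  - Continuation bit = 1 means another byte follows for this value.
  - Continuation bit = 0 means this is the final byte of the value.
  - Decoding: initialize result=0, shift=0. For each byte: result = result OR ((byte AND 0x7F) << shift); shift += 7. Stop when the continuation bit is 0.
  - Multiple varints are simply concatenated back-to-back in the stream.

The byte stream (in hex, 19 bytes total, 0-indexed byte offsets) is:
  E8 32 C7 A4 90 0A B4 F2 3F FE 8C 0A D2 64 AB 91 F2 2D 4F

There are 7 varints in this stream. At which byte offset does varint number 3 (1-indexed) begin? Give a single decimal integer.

  byte[0]=0xE8 cont=1 payload=0x68=104: acc |= 104<<0 -> acc=104 shift=7
  byte[1]=0x32 cont=0 payload=0x32=50: acc |= 50<<7 -> acc=6504 shift=14 [end]
Varint 1: bytes[0:2] = E8 32 -> value 6504 (2 byte(s))
  byte[2]=0xC7 cont=1 payload=0x47=71: acc |= 71<<0 -> acc=71 shift=7
  byte[3]=0xA4 cont=1 payload=0x24=36: acc |= 36<<7 -> acc=4679 shift=14
  byte[4]=0x90 cont=1 payload=0x10=16: acc |= 16<<14 -> acc=266823 shift=21
  byte[5]=0x0A cont=0 payload=0x0A=10: acc |= 10<<21 -> acc=21238343 shift=28 [end]
Varint 2: bytes[2:6] = C7 A4 90 0A -> value 21238343 (4 byte(s))
  byte[6]=0xB4 cont=1 payload=0x34=52: acc |= 52<<0 -> acc=52 shift=7
  byte[7]=0xF2 cont=1 payload=0x72=114: acc |= 114<<7 -> acc=14644 shift=14
  byte[8]=0x3F cont=0 payload=0x3F=63: acc |= 63<<14 -> acc=1046836 shift=21 [end]
Varint 3: bytes[6:9] = B4 F2 3F -> value 1046836 (3 byte(s))
  byte[9]=0xFE cont=1 payload=0x7E=126: acc |= 126<<0 -> acc=126 shift=7
  byte[10]=0x8C cont=1 payload=0x0C=12: acc |= 12<<7 -> acc=1662 shift=14
  byte[11]=0x0A cont=0 payload=0x0A=10: acc |= 10<<14 -> acc=165502 shift=21 [end]
Varint 4: bytes[9:12] = FE 8C 0A -> value 165502 (3 byte(s))
  byte[12]=0xD2 cont=1 payload=0x52=82: acc |= 82<<0 -> acc=82 shift=7
  byte[13]=0x64 cont=0 payload=0x64=100: acc |= 100<<7 -> acc=12882 shift=14 [end]
Varint 5: bytes[12:14] = D2 64 -> value 12882 (2 byte(s))
  byte[14]=0xAB cont=1 payload=0x2B=43: acc |= 43<<0 -> acc=43 shift=7
  byte[15]=0x91 cont=1 payload=0x11=17: acc |= 17<<7 -> acc=2219 shift=14
  byte[16]=0xF2 cont=1 payload=0x72=114: acc |= 114<<14 -> acc=1869995 shift=21
  byte[17]=0x2D cont=0 payload=0x2D=45: acc |= 45<<21 -> acc=96241835 shift=28 [end]
Varint 6: bytes[14:18] = AB 91 F2 2D -> value 96241835 (4 byte(s))
  byte[18]=0x4F cont=0 payload=0x4F=79: acc |= 79<<0 -> acc=79 shift=7 [end]
Varint 7: bytes[18:19] = 4F -> value 79 (1 byte(s))

Answer: 6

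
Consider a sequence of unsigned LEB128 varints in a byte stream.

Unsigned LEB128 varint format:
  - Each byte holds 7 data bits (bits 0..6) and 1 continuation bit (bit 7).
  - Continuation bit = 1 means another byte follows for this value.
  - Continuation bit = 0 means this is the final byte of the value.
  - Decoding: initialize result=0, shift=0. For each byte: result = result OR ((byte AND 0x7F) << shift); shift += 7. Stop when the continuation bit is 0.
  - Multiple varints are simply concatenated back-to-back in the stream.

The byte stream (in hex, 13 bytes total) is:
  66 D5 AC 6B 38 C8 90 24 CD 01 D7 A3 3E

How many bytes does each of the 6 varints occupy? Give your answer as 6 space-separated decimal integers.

Answer: 1 3 1 3 2 3

Derivation:
  byte[0]=0x66 cont=0 payload=0x66=102: acc |= 102<<0 -> acc=102 shift=7 [end]
Varint 1: bytes[0:1] = 66 -> value 102 (1 byte(s))
  byte[1]=0xD5 cont=1 payload=0x55=85: acc |= 85<<0 -> acc=85 shift=7
  byte[2]=0xAC cont=1 payload=0x2C=44: acc |= 44<<7 -> acc=5717 shift=14
  byte[3]=0x6B cont=0 payload=0x6B=107: acc |= 107<<14 -> acc=1758805 shift=21 [end]
Varint 2: bytes[1:4] = D5 AC 6B -> value 1758805 (3 byte(s))
  byte[4]=0x38 cont=0 payload=0x38=56: acc |= 56<<0 -> acc=56 shift=7 [end]
Varint 3: bytes[4:5] = 38 -> value 56 (1 byte(s))
  byte[5]=0xC8 cont=1 payload=0x48=72: acc |= 72<<0 -> acc=72 shift=7
  byte[6]=0x90 cont=1 payload=0x10=16: acc |= 16<<7 -> acc=2120 shift=14
  byte[7]=0x24 cont=0 payload=0x24=36: acc |= 36<<14 -> acc=591944 shift=21 [end]
Varint 4: bytes[5:8] = C8 90 24 -> value 591944 (3 byte(s))
  byte[8]=0xCD cont=1 payload=0x4D=77: acc |= 77<<0 -> acc=77 shift=7
  byte[9]=0x01 cont=0 payload=0x01=1: acc |= 1<<7 -> acc=205 shift=14 [end]
Varint 5: bytes[8:10] = CD 01 -> value 205 (2 byte(s))
  byte[10]=0xD7 cont=1 payload=0x57=87: acc |= 87<<0 -> acc=87 shift=7
  byte[11]=0xA3 cont=1 payload=0x23=35: acc |= 35<<7 -> acc=4567 shift=14
  byte[12]=0x3E cont=0 payload=0x3E=62: acc |= 62<<14 -> acc=1020375 shift=21 [end]
Varint 6: bytes[10:13] = D7 A3 3E -> value 1020375 (3 byte(s))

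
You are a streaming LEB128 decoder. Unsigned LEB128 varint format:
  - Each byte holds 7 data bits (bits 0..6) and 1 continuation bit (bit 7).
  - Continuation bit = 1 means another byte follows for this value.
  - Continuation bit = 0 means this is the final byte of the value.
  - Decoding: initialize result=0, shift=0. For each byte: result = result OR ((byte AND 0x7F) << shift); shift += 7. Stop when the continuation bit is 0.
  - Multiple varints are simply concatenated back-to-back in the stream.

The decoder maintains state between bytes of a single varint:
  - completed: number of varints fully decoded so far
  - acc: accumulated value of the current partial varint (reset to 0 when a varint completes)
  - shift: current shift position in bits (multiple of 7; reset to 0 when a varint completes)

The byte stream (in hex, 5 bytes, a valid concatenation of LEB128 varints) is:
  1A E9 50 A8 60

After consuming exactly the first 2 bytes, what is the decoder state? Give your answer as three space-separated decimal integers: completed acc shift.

byte[0]=0x1A cont=0 payload=0x1A: varint #1 complete (value=26); reset -> completed=1 acc=0 shift=0
byte[1]=0xE9 cont=1 payload=0x69: acc |= 105<<0 -> completed=1 acc=105 shift=7

Answer: 1 105 7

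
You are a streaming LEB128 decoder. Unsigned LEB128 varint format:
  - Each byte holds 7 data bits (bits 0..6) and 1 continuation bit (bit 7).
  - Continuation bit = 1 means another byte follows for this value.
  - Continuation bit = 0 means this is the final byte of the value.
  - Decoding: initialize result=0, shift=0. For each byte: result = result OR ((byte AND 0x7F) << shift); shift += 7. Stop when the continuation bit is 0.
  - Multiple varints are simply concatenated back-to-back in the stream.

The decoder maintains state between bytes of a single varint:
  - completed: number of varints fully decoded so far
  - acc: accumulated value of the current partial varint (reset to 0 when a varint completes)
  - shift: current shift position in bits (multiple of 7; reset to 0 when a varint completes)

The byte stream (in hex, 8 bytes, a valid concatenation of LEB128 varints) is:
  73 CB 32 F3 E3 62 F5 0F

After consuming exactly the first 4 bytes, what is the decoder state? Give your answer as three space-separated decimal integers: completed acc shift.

Answer: 2 115 7

Derivation:
byte[0]=0x73 cont=0 payload=0x73: varint #1 complete (value=115); reset -> completed=1 acc=0 shift=0
byte[1]=0xCB cont=1 payload=0x4B: acc |= 75<<0 -> completed=1 acc=75 shift=7
byte[2]=0x32 cont=0 payload=0x32: varint #2 complete (value=6475); reset -> completed=2 acc=0 shift=0
byte[3]=0xF3 cont=1 payload=0x73: acc |= 115<<0 -> completed=2 acc=115 shift=7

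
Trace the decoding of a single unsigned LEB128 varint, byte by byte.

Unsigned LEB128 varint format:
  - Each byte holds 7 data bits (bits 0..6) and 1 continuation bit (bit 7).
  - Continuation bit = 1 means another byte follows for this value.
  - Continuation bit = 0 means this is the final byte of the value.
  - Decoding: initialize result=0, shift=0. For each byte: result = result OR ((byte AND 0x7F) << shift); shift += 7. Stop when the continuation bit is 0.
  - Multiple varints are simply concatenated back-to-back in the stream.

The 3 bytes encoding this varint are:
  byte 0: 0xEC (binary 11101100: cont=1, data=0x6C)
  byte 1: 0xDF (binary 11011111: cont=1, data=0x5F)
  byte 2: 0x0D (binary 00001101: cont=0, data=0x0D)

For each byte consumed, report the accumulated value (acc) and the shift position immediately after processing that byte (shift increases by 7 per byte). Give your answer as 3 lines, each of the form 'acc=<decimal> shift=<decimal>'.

byte 0=0xEC: payload=0x6C=108, contrib = 108<<0 = 108; acc -> 108, shift -> 7
byte 1=0xDF: payload=0x5F=95, contrib = 95<<7 = 12160; acc -> 12268, shift -> 14
byte 2=0x0D: payload=0x0D=13, contrib = 13<<14 = 212992; acc -> 225260, shift -> 21

Answer: acc=108 shift=7
acc=12268 shift=14
acc=225260 shift=21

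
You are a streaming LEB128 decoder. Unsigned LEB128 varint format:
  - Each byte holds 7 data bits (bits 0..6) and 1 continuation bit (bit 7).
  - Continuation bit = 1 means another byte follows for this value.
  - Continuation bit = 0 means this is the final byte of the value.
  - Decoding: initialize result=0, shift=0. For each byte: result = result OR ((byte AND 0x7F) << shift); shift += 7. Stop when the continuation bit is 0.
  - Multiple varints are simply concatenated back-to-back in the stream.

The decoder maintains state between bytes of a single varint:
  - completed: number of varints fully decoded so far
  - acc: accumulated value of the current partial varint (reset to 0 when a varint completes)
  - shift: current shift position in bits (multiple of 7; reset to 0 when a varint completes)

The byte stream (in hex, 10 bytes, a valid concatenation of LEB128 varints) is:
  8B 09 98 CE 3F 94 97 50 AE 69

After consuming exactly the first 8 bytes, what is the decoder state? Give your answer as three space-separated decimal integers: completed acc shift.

Answer: 3 0 0

Derivation:
byte[0]=0x8B cont=1 payload=0x0B: acc |= 11<<0 -> completed=0 acc=11 shift=7
byte[1]=0x09 cont=0 payload=0x09: varint #1 complete (value=1163); reset -> completed=1 acc=0 shift=0
byte[2]=0x98 cont=1 payload=0x18: acc |= 24<<0 -> completed=1 acc=24 shift=7
byte[3]=0xCE cont=1 payload=0x4E: acc |= 78<<7 -> completed=1 acc=10008 shift=14
byte[4]=0x3F cont=0 payload=0x3F: varint #2 complete (value=1042200); reset -> completed=2 acc=0 shift=0
byte[5]=0x94 cont=1 payload=0x14: acc |= 20<<0 -> completed=2 acc=20 shift=7
byte[6]=0x97 cont=1 payload=0x17: acc |= 23<<7 -> completed=2 acc=2964 shift=14
byte[7]=0x50 cont=0 payload=0x50: varint #3 complete (value=1313684); reset -> completed=3 acc=0 shift=0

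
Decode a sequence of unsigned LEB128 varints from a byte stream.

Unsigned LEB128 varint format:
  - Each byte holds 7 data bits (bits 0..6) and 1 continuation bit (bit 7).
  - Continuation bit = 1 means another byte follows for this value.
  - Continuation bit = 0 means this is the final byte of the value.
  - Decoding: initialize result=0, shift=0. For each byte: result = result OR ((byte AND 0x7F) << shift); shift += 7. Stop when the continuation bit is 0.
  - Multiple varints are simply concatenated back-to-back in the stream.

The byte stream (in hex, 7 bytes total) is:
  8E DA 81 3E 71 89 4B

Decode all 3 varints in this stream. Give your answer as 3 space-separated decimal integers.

Answer: 130051342 113 9609

Derivation:
  byte[0]=0x8E cont=1 payload=0x0E=14: acc |= 14<<0 -> acc=14 shift=7
  byte[1]=0xDA cont=1 payload=0x5A=90: acc |= 90<<7 -> acc=11534 shift=14
  byte[2]=0x81 cont=1 payload=0x01=1: acc |= 1<<14 -> acc=27918 shift=21
  byte[3]=0x3E cont=0 payload=0x3E=62: acc |= 62<<21 -> acc=130051342 shift=28 [end]
Varint 1: bytes[0:4] = 8E DA 81 3E -> value 130051342 (4 byte(s))
  byte[4]=0x71 cont=0 payload=0x71=113: acc |= 113<<0 -> acc=113 shift=7 [end]
Varint 2: bytes[4:5] = 71 -> value 113 (1 byte(s))
  byte[5]=0x89 cont=1 payload=0x09=9: acc |= 9<<0 -> acc=9 shift=7
  byte[6]=0x4B cont=0 payload=0x4B=75: acc |= 75<<7 -> acc=9609 shift=14 [end]
Varint 3: bytes[5:7] = 89 4B -> value 9609 (2 byte(s))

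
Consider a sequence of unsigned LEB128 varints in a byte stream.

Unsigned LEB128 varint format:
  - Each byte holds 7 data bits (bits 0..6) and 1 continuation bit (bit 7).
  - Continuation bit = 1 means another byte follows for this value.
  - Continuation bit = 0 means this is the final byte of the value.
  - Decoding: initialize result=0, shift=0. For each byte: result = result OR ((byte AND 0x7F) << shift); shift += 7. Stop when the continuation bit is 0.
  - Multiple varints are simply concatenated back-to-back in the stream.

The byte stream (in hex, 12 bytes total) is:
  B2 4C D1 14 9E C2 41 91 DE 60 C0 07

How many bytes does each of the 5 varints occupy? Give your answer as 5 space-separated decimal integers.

  byte[0]=0xB2 cont=1 payload=0x32=50: acc |= 50<<0 -> acc=50 shift=7
  byte[1]=0x4C cont=0 payload=0x4C=76: acc |= 76<<7 -> acc=9778 shift=14 [end]
Varint 1: bytes[0:2] = B2 4C -> value 9778 (2 byte(s))
  byte[2]=0xD1 cont=1 payload=0x51=81: acc |= 81<<0 -> acc=81 shift=7
  byte[3]=0x14 cont=0 payload=0x14=20: acc |= 20<<7 -> acc=2641 shift=14 [end]
Varint 2: bytes[2:4] = D1 14 -> value 2641 (2 byte(s))
  byte[4]=0x9E cont=1 payload=0x1E=30: acc |= 30<<0 -> acc=30 shift=7
  byte[5]=0xC2 cont=1 payload=0x42=66: acc |= 66<<7 -> acc=8478 shift=14
  byte[6]=0x41 cont=0 payload=0x41=65: acc |= 65<<14 -> acc=1073438 shift=21 [end]
Varint 3: bytes[4:7] = 9E C2 41 -> value 1073438 (3 byte(s))
  byte[7]=0x91 cont=1 payload=0x11=17: acc |= 17<<0 -> acc=17 shift=7
  byte[8]=0xDE cont=1 payload=0x5E=94: acc |= 94<<7 -> acc=12049 shift=14
  byte[9]=0x60 cont=0 payload=0x60=96: acc |= 96<<14 -> acc=1584913 shift=21 [end]
Varint 4: bytes[7:10] = 91 DE 60 -> value 1584913 (3 byte(s))
  byte[10]=0xC0 cont=1 payload=0x40=64: acc |= 64<<0 -> acc=64 shift=7
  byte[11]=0x07 cont=0 payload=0x07=7: acc |= 7<<7 -> acc=960 shift=14 [end]
Varint 5: bytes[10:12] = C0 07 -> value 960 (2 byte(s))

Answer: 2 2 3 3 2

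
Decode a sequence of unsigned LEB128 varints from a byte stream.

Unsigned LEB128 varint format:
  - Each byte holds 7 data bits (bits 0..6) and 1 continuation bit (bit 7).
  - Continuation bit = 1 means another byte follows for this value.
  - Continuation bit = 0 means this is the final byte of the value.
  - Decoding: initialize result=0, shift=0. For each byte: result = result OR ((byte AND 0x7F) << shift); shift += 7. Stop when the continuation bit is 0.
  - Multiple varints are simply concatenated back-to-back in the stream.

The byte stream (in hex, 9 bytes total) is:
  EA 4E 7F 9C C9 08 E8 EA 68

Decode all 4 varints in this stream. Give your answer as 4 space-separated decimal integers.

  byte[0]=0xEA cont=1 payload=0x6A=106: acc |= 106<<0 -> acc=106 shift=7
  byte[1]=0x4E cont=0 payload=0x4E=78: acc |= 78<<7 -> acc=10090 shift=14 [end]
Varint 1: bytes[0:2] = EA 4E -> value 10090 (2 byte(s))
  byte[2]=0x7F cont=0 payload=0x7F=127: acc |= 127<<0 -> acc=127 shift=7 [end]
Varint 2: bytes[2:3] = 7F -> value 127 (1 byte(s))
  byte[3]=0x9C cont=1 payload=0x1C=28: acc |= 28<<0 -> acc=28 shift=7
  byte[4]=0xC9 cont=1 payload=0x49=73: acc |= 73<<7 -> acc=9372 shift=14
  byte[5]=0x08 cont=0 payload=0x08=8: acc |= 8<<14 -> acc=140444 shift=21 [end]
Varint 3: bytes[3:6] = 9C C9 08 -> value 140444 (3 byte(s))
  byte[6]=0xE8 cont=1 payload=0x68=104: acc |= 104<<0 -> acc=104 shift=7
  byte[7]=0xEA cont=1 payload=0x6A=106: acc |= 106<<7 -> acc=13672 shift=14
  byte[8]=0x68 cont=0 payload=0x68=104: acc |= 104<<14 -> acc=1717608 shift=21 [end]
Varint 4: bytes[6:9] = E8 EA 68 -> value 1717608 (3 byte(s))

Answer: 10090 127 140444 1717608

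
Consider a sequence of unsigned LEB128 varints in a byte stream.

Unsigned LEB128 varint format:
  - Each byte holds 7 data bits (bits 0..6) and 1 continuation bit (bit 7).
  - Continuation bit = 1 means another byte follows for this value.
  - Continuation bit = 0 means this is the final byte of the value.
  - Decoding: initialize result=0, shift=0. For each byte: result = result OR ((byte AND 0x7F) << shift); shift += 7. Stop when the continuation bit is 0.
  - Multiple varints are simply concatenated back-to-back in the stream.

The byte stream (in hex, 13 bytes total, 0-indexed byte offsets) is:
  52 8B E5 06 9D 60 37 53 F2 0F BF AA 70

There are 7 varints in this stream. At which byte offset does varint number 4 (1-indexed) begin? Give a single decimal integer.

  byte[0]=0x52 cont=0 payload=0x52=82: acc |= 82<<0 -> acc=82 shift=7 [end]
Varint 1: bytes[0:1] = 52 -> value 82 (1 byte(s))
  byte[1]=0x8B cont=1 payload=0x0B=11: acc |= 11<<0 -> acc=11 shift=7
  byte[2]=0xE5 cont=1 payload=0x65=101: acc |= 101<<7 -> acc=12939 shift=14
  byte[3]=0x06 cont=0 payload=0x06=6: acc |= 6<<14 -> acc=111243 shift=21 [end]
Varint 2: bytes[1:4] = 8B E5 06 -> value 111243 (3 byte(s))
  byte[4]=0x9D cont=1 payload=0x1D=29: acc |= 29<<0 -> acc=29 shift=7
  byte[5]=0x60 cont=0 payload=0x60=96: acc |= 96<<7 -> acc=12317 shift=14 [end]
Varint 3: bytes[4:6] = 9D 60 -> value 12317 (2 byte(s))
  byte[6]=0x37 cont=0 payload=0x37=55: acc |= 55<<0 -> acc=55 shift=7 [end]
Varint 4: bytes[6:7] = 37 -> value 55 (1 byte(s))
  byte[7]=0x53 cont=0 payload=0x53=83: acc |= 83<<0 -> acc=83 shift=7 [end]
Varint 5: bytes[7:8] = 53 -> value 83 (1 byte(s))
  byte[8]=0xF2 cont=1 payload=0x72=114: acc |= 114<<0 -> acc=114 shift=7
  byte[9]=0x0F cont=0 payload=0x0F=15: acc |= 15<<7 -> acc=2034 shift=14 [end]
Varint 6: bytes[8:10] = F2 0F -> value 2034 (2 byte(s))
  byte[10]=0xBF cont=1 payload=0x3F=63: acc |= 63<<0 -> acc=63 shift=7
  byte[11]=0xAA cont=1 payload=0x2A=42: acc |= 42<<7 -> acc=5439 shift=14
  byte[12]=0x70 cont=0 payload=0x70=112: acc |= 112<<14 -> acc=1840447 shift=21 [end]
Varint 7: bytes[10:13] = BF AA 70 -> value 1840447 (3 byte(s))

Answer: 6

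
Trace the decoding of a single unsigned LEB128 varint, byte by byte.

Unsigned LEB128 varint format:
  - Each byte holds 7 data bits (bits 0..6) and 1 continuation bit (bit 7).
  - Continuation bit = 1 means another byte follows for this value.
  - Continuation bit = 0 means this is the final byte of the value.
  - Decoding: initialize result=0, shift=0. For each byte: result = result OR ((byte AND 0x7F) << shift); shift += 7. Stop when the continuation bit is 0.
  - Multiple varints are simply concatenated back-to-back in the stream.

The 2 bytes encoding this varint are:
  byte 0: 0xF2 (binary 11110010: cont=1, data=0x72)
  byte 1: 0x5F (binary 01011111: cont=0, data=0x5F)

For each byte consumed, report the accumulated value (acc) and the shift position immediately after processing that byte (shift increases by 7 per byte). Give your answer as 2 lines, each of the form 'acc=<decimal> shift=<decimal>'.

Answer: acc=114 shift=7
acc=12274 shift=14

Derivation:
byte 0=0xF2: payload=0x72=114, contrib = 114<<0 = 114; acc -> 114, shift -> 7
byte 1=0x5F: payload=0x5F=95, contrib = 95<<7 = 12160; acc -> 12274, shift -> 14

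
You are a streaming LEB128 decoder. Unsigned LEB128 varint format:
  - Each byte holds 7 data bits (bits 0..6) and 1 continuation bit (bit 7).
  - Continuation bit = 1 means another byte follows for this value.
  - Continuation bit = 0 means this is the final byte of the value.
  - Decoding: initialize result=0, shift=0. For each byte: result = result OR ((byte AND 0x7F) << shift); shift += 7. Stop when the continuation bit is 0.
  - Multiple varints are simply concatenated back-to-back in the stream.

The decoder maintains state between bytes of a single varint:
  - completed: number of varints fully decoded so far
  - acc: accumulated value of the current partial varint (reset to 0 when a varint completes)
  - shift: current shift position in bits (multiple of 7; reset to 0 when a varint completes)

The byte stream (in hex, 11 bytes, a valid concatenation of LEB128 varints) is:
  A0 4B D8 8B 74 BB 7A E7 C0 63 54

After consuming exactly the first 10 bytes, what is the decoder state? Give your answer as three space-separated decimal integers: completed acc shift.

Answer: 4 0 0

Derivation:
byte[0]=0xA0 cont=1 payload=0x20: acc |= 32<<0 -> completed=0 acc=32 shift=7
byte[1]=0x4B cont=0 payload=0x4B: varint #1 complete (value=9632); reset -> completed=1 acc=0 shift=0
byte[2]=0xD8 cont=1 payload=0x58: acc |= 88<<0 -> completed=1 acc=88 shift=7
byte[3]=0x8B cont=1 payload=0x0B: acc |= 11<<7 -> completed=1 acc=1496 shift=14
byte[4]=0x74 cont=0 payload=0x74: varint #2 complete (value=1902040); reset -> completed=2 acc=0 shift=0
byte[5]=0xBB cont=1 payload=0x3B: acc |= 59<<0 -> completed=2 acc=59 shift=7
byte[6]=0x7A cont=0 payload=0x7A: varint #3 complete (value=15675); reset -> completed=3 acc=0 shift=0
byte[7]=0xE7 cont=1 payload=0x67: acc |= 103<<0 -> completed=3 acc=103 shift=7
byte[8]=0xC0 cont=1 payload=0x40: acc |= 64<<7 -> completed=3 acc=8295 shift=14
byte[9]=0x63 cont=0 payload=0x63: varint #4 complete (value=1630311); reset -> completed=4 acc=0 shift=0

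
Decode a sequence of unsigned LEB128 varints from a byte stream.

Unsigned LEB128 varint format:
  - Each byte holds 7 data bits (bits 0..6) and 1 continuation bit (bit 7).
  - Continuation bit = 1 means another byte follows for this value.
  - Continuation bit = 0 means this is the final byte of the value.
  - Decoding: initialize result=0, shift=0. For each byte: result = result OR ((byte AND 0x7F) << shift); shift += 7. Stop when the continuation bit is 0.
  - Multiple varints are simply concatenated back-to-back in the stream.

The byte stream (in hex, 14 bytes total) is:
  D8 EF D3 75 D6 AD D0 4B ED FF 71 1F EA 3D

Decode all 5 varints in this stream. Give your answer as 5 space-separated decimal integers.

Answer: 246740952 158602966 1867757 31 7914

Derivation:
  byte[0]=0xD8 cont=1 payload=0x58=88: acc |= 88<<0 -> acc=88 shift=7
  byte[1]=0xEF cont=1 payload=0x6F=111: acc |= 111<<7 -> acc=14296 shift=14
  byte[2]=0xD3 cont=1 payload=0x53=83: acc |= 83<<14 -> acc=1374168 shift=21
  byte[3]=0x75 cont=0 payload=0x75=117: acc |= 117<<21 -> acc=246740952 shift=28 [end]
Varint 1: bytes[0:4] = D8 EF D3 75 -> value 246740952 (4 byte(s))
  byte[4]=0xD6 cont=1 payload=0x56=86: acc |= 86<<0 -> acc=86 shift=7
  byte[5]=0xAD cont=1 payload=0x2D=45: acc |= 45<<7 -> acc=5846 shift=14
  byte[6]=0xD0 cont=1 payload=0x50=80: acc |= 80<<14 -> acc=1316566 shift=21
  byte[7]=0x4B cont=0 payload=0x4B=75: acc |= 75<<21 -> acc=158602966 shift=28 [end]
Varint 2: bytes[4:8] = D6 AD D0 4B -> value 158602966 (4 byte(s))
  byte[8]=0xED cont=1 payload=0x6D=109: acc |= 109<<0 -> acc=109 shift=7
  byte[9]=0xFF cont=1 payload=0x7F=127: acc |= 127<<7 -> acc=16365 shift=14
  byte[10]=0x71 cont=0 payload=0x71=113: acc |= 113<<14 -> acc=1867757 shift=21 [end]
Varint 3: bytes[8:11] = ED FF 71 -> value 1867757 (3 byte(s))
  byte[11]=0x1F cont=0 payload=0x1F=31: acc |= 31<<0 -> acc=31 shift=7 [end]
Varint 4: bytes[11:12] = 1F -> value 31 (1 byte(s))
  byte[12]=0xEA cont=1 payload=0x6A=106: acc |= 106<<0 -> acc=106 shift=7
  byte[13]=0x3D cont=0 payload=0x3D=61: acc |= 61<<7 -> acc=7914 shift=14 [end]
Varint 5: bytes[12:14] = EA 3D -> value 7914 (2 byte(s))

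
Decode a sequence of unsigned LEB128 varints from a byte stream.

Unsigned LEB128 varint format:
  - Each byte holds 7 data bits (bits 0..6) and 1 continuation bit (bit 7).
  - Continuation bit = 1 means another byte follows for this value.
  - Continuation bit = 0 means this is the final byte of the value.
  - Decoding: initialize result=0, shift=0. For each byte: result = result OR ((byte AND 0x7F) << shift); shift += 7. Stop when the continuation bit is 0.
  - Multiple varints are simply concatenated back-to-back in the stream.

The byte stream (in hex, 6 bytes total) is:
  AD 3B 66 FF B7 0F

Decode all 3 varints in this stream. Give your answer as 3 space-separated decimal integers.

  byte[0]=0xAD cont=1 payload=0x2D=45: acc |= 45<<0 -> acc=45 shift=7
  byte[1]=0x3B cont=0 payload=0x3B=59: acc |= 59<<7 -> acc=7597 shift=14 [end]
Varint 1: bytes[0:2] = AD 3B -> value 7597 (2 byte(s))
  byte[2]=0x66 cont=0 payload=0x66=102: acc |= 102<<0 -> acc=102 shift=7 [end]
Varint 2: bytes[2:3] = 66 -> value 102 (1 byte(s))
  byte[3]=0xFF cont=1 payload=0x7F=127: acc |= 127<<0 -> acc=127 shift=7
  byte[4]=0xB7 cont=1 payload=0x37=55: acc |= 55<<7 -> acc=7167 shift=14
  byte[5]=0x0F cont=0 payload=0x0F=15: acc |= 15<<14 -> acc=252927 shift=21 [end]
Varint 3: bytes[3:6] = FF B7 0F -> value 252927 (3 byte(s))

Answer: 7597 102 252927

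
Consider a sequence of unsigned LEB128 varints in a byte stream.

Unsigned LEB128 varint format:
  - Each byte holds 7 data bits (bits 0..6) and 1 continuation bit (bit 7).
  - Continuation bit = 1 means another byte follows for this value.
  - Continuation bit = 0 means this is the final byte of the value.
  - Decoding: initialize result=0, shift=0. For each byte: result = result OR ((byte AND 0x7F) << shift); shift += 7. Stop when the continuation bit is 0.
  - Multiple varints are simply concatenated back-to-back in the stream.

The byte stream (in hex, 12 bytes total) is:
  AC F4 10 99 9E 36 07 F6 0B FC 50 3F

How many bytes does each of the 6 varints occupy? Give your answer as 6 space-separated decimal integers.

Answer: 3 3 1 2 2 1

Derivation:
  byte[0]=0xAC cont=1 payload=0x2C=44: acc |= 44<<0 -> acc=44 shift=7
  byte[1]=0xF4 cont=1 payload=0x74=116: acc |= 116<<7 -> acc=14892 shift=14
  byte[2]=0x10 cont=0 payload=0x10=16: acc |= 16<<14 -> acc=277036 shift=21 [end]
Varint 1: bytes[0:3] = AC F4 10 -> value 277036 (3 byte(s))
  byte[3]=0x99 cont=1 payload=0x19=25: acc |= 25<<0 -> acc=25 shift=7
  byte[4]=0x9E cont=1 payload=0x1E=30: acc |= 30<<7 -> acc=3865 shift=14
  byte[5]=0x36 cont=0 payload=0x36=54: acc |= 54<<14 -> acc=888601 shift=21 [end]
Varint 2: bytes[3:6] = 99 9E 36 -> value 888601 (3 byte(s))
  byte[6]=0x07 cont=0 payload=0x07=7: acc |= 7<<0 -> acc=7 shift=7 [end]
Varint 3: bytes[6:7] = 07 -> value 7 (1 byte(s))
  byte[7]=0xF6 cont=1 payload=0x76=118: acc |= 118<<0 -> acc=118 shift=7
  byte[8]=0x0B cont=0 payload=0x0B=11: acc |= 11<<7 -> acc=1526 shift=14 [end]
Varint 4: bytes[7:9] = F6 0B -> value 1526 (2 byte(s))
  byte[9]=0xFC cont=1 payload=0x7C=124: acc |= 124<<0 -> acc=124 shift=7
  byte[10]=0x50 cont=0 payload=0x50=80: acc |= 80<<7 -> acc=10364 shift=14 [end]
Varint 5: bytes[9:11] = FC 50 -> value 10364 (2 byte(s))
  byte[11]=0x3F cont=0 payload=0x3F=63: acc |= 63<<0 -> acc=63 shift=7 [end]
Varint 6: bytes[11:12] = 3F -> value 63 (1 byte(s))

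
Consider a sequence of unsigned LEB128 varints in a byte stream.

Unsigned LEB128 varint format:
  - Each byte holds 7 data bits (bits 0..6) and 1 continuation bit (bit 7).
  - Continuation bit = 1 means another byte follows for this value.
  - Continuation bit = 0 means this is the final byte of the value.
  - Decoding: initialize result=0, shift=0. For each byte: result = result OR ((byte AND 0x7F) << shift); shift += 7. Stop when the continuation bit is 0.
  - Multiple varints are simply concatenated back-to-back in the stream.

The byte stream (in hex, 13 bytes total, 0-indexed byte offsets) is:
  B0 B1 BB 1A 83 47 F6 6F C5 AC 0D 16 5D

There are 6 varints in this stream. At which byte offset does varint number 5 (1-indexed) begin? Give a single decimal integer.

Answer: 11

Derivation:
  byte[0]=0xB0 cont=1 payload=0x30=48: acc |= 48<<0 -> acc=48 shift=7
  byte[1]=0xB1 cont=1 payload=0x31=49: acc |= 49<<7 -> acc=6320 shift=14
  byte[2]=0xBB cont=1 payload=0x3B=59: acc |= 59<<14 -> acc=972976 shift=21
  byte[3]=0x1A cont=0 payload=0x1A=26: acc |= 26<<21 -> acc=55498928 shift=28 [end]
Varint 1: bytes[0:4] = B0 B1 BB 1A -> value 55498928 (4 byte(s))
  byte[4]=0x83 cont=1 payload=0x03=3: acc |= 3<<0 -> acc=3 shift=7
  byte[5]=0x47 cont=0 payload=0x47=71: acc |= 71<<7 -> acc=9091 shift=14 [end]
Varint 2: bytes[4:6] = 83 47 -> value 9091 (2 byte(s))
  byte[6]=0xF6 cont=1 payload=0x76=118: acc |= 118<<0 -> acc=118 shift=7
  byte[7]=0x6F cont=0 payload=0x6F=111: acc |= 111<<7 -> acc=14326 shift=14 [end]
Varint 3: bytes[6:8] = F6 6F -> value 14326 (2 byte(s))
  byte[8]=0xC5 cont=1 payload=0x45=69: acc |= 69<<0 -> acc=69 shift=7
  byte[9]=0xAC cont=1 payload=0x2C=44: acc |= 44<<7 -> acc=5701 shift=14
  byte[10]=0x0D cont=0 payload=0x0D=13: acc |= 13<<14 -> acc=218693 shift=21 [end]
Varint 4: bytes[8:11] = C5 AC 0D -> value 218693 (3 byte(s))
  byte[11]=0x16 cont=0 payload=0x16=22: acc |= 22<<0 -> acc=22 shift=7 [end]
Varint 5: bytes[11:12] = 16 -> value 22 (1 byte(s))
  byte[12]=0x5D cont=0 payload=0x5D=93: acc |= 93<<0 -> acc=93 shift=7 [end]
Varint 6: bytes[12:13] = 5D -> value 93 (1 byte(s))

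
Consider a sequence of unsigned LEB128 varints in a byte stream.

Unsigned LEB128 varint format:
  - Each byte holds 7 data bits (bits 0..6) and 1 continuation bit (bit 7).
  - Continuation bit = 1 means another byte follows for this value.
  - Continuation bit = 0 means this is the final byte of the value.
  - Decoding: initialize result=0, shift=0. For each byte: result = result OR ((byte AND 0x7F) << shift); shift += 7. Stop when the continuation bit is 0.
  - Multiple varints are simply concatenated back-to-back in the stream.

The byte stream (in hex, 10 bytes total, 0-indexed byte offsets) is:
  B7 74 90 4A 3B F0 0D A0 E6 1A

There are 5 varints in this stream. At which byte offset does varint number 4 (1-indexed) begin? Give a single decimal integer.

  byte[0]=0xB7 cont=1 payload=0x37=55: acc |= 55<<0 -> acc=55 shift=7
  byte[1]=0x74 cont=0 payload=0x74=116: acc |= 116<<7 -> acc=14903 shift=14 [end]
Varint 1: bytes[0:2] = B7 74 -> value 14903 (2 byte(s))
  byte[2]=0x90 cont=1 payload=0x10=16: acc |= 16<<0 -> acc=16 shift=7
  byte[3]=0x4A cont=0 payload=0x4A=74: acc |= 74<<7 -> acc=9488 shift=14 [end]
Varint 2: bytes[2:4] = 90 4A -> value 9488 (2 byte(s))
  byte[4]=0x3B cont=0 payload=0x3B=59: acc |= 59<<0 -> acc=59 shift=7 [end]
Varint 3: bytes[4:5] = 3B -> value 59 (1 byte(s))
  byte[5]=0xF0 cont=1 payload=0x70=112: acc |= 112<<0 -> acc=112 shift=7
  byte[6]=0x0D cont=0 payload=0x0D=13: acc |= 13<<7 -> acc=1776 shift=14 [end]
Varint 4: bytes[5:7] = F0 0D -> value 1776 (2 byte(s))
  byte[7]=0xA0 cont=1 payload=0x20=32: acc |= 32<<0 -> acc=32 shift=7
  byte[8]=0xE6 cont=1 payload=0x66=102: acc |= 102<<7 -> acc=13088 shift=14
  byte[9]=0x1A cont=0 payload=0x1A=26: acc |= 26<<14 -> acc=439072 shift=21 [end]
Varint 5: bytes[7:10] = A0 E6 1A -> value 439072 (3 byte(s))

Answer: 5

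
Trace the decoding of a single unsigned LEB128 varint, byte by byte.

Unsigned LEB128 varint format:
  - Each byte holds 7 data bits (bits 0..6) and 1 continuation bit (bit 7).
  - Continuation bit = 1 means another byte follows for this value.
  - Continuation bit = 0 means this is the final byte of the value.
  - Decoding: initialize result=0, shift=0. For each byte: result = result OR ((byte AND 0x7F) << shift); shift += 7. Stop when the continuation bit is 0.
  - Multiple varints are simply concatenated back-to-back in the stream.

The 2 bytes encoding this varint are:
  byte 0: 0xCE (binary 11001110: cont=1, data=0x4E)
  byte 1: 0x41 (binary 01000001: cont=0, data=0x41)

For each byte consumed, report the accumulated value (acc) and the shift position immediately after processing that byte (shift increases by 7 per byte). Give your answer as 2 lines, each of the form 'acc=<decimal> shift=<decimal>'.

Answer: acc=78 shift=7
acc=8398 shift=14

Derivation:
byte 0=0xCE: payload=0x4E=78, contrib = 78<<0 = 78; acc -> 78, shift -> 7
byte 1=0x41: payload=0x41=65, contrib = 65<<7 = 8320; acc -> 8398, shift -> 14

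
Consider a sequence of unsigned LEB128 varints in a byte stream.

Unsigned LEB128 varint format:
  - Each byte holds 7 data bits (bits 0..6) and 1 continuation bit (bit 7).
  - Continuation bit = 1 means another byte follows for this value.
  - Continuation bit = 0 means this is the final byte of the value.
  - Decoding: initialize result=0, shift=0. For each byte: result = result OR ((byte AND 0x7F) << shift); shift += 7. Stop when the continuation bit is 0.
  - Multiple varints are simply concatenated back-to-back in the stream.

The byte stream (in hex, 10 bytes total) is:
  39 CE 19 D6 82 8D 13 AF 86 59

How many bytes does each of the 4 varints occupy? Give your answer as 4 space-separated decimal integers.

  byte[0]=0x39 cont=0 payload=0x39=57: acc |= 57<<0 -> acc=57 shift=7 [end]
Varint 1: bytes[0:1] = 39 -> value 57 (1 byte(s))
  byte[1]=0xCE cont=1 payload=0x4E=78: acc |= 78<<0 -> acc=78 shift=7
  byte[2]=0x19 cont=0 payload=0x19=25: acc |= 25<<7 -> acc=3278 shift=14 [end]
Varint 2: bytes[1:3] = CE 19 -> value 3278 (2 byte(s))
  byte[3]=0xD6 cont=1 payload=0x56=86: acc |= 86<<0 -> acc=86 shift=7
  byte[4]=0x82 cont=1 payload=0x02=2: acc |= 2<<7 -> acc=342 shift=14
  byte[5]=0x8D cont=1 payload=0x0D=13: acc |= 13<<14 -> acc=213334 shift=21
  byte[6]=0x13 cont=0 payload=0x13=19: acc |= 19<<21 -> acc=40059222 shift=28 [end]
Varint 3: bytes[3:7] = D6 82 8D 13 -> value 40059222 (4 byte(s))
  byte[7]=0xAF cont=1 payload=0x2F=47: acc |= 47<<0 -> acc=47 shift=7
  byte[8]=0x86 cont=1 payload=0x06=6: acc |= 6<<7 -> acc=815 shift=14
  byte[9]=0x59 cont=0 payload=0x59=89: acc |= 89<<14 -> acc=1458991 shift=21 [end]
Varint 4: bytes[7:10] = AF 86 59 -> value 1458991 (3 byte(s))

Answer: 1 2 4 3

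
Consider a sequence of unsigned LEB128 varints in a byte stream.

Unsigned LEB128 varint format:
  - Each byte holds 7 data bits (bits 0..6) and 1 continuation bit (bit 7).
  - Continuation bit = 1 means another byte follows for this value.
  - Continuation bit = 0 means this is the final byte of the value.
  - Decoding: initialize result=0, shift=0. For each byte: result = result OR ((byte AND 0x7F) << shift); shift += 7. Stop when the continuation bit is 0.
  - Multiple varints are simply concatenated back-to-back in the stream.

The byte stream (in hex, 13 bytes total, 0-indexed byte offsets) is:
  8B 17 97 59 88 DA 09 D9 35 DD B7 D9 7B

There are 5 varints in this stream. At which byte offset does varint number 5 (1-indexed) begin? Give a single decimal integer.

Answer: 9

Derivation:
  byte[0]=0x8B cont=1 payload=0x0B=11: acc |= 11<<0 -> acc=11 shift=7
  byte[1]=0x17 cont=0 payload=0x17=23: acc |= 23<<7 -> acc=2955 shift=14 [end]
Varint 1: bytes[0:2] = 8B 17 -> value 2955 (2 byte(s))
  byte[2]=0x97 cont=1 payload=0x17=23: acc |= 23<<0 -> acc=23 shift=7
  byte[3]=0x59 cont=0 payload=0x59=89: acc |= 89<<7 -> acc=11415 shift=14 [end]
Varint 2: bytes[2:4] = 97 59 -> value 11415 (2 byte(s))
  byte[4]=0x88 cont=1 payload=0x08=8: acc |= 8<<0 -> acc=8 shift=7
  byte[5]=0xDA cont=1 payload=0x5A=90: acc |= 90<<7 -> acc=11528 shift=14
  byte[6]=0x09 cont=0 payload=0x09=9: acc |= 9<<14 -> acc=158984 shift=21 [end]
Varint 3: bytes[4:7] = 88 DA 09 -> value 158984 (3 byte(s))
  byte[7]=0xD9 cont=1 payload=0x59=89: acc |= 89<<0 -> acc=89 shift=7
  byte[8]=0x35 cont=0 payload=0x35=53: acc |= 53<<7 -> acc=6873 shift=14 [end]
Varint 4: bytes[7:9] = D9 35 -> value 6873 (2 byte(s))
  byte[9]=0xDD cont=1 payload=0x5D=93: acc |= 93<<0 -> acc=93 shift=7
  byte[10]=0xB7 cont=1 payload=0x37=55: acc |= 55<<7 -> acc=7133 shift=14
  byte[11]=0xD9 cont=1 payload=0x59=89: acc |= 89<<14 -> acc=1465309 shift=21
  byte[12]=0x7B cont=0 payload=0x7B=123: acc |= 123<<21 -> acc=259415005 shift=28 [end]
Varint 5: bytes[9:13] = DD B7 D9 7B -> value 259415005 (4 byte(s))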